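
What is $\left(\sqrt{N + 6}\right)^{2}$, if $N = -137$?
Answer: $-131$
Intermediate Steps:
$\left(\sqrt{N + 6}\right)^{2} = \left(\sqrt{-137 + 6}\right)^{2} = \left(\sqrt{-131}\right)^{2} = \left(i \sqrt{131}\right)^{2} = -131$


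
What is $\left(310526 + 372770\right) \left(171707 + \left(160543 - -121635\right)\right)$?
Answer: $310137804960$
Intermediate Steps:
$\left(310526 + 372770\right) \left(171707 + \left(160543 - -121635\right)\right) = 683296 \left(171707 + \left(160543 + 121635\right)\right) = 683296 \left(171707 + 282178\right) = 683296 \cdot 453885 = 310137804960$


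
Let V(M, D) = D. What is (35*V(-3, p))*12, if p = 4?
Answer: 1680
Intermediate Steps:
(35*V(-3, p))*12 = (35*4)*12 = 140*12 = 1680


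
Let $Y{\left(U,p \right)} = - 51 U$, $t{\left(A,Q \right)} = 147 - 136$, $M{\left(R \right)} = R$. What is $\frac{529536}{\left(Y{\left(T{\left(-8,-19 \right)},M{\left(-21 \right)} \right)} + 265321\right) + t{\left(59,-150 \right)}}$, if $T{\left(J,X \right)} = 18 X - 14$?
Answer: $\frac{5516}{2953} \approx 1.8679$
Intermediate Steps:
$t{\left(A,Q \right)} = 11$
$T{\left(J,X \right)} = -14 + 18 X$
$\frac{529536}{\left(Y{\left(T{\left(-8,-19 \right)},M{\left(-21 \right)} \right)} + 265321\right) + t{\left(59,-150 \right)}} = \frac{529536}{\left(- 51 \left(-14 + 18 \left(-19\right)\right) + 265321\right) + 11} = \frac{529536}{\left(- 51 \left(-14 - 342\right) + 265321\right) + 11} = \frac{529536}{\left(\left(-51\right) \left(-356\right) + 265321\right) + 11} = \frac{529536}{\left(18156 + 265321\right) + 11} = \frac{529536}{283477 + 11} = \frac{529536}{283488} = 529536 \cdot \frac{1}{283488} = \frac{5516}{2953}$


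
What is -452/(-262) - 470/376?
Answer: 249/524 ≈ 0.47519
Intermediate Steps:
-452/(-262) - 470/376 = -452*(-1/262) - 470*1/376 = 226/131 - 5/4 = 249/524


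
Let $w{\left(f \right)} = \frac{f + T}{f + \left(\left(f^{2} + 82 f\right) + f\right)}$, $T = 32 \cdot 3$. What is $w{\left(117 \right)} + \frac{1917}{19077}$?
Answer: $\frac{5460610}{49848201} \approx 0.10954$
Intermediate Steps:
$T = 96$
$w{\left(f \right)} = \frac{96 + f}{f^{2} + 84 f}$ ($w{\left(f \right)} = \frac{f + 96}{f + \left(\left(f^{2} + 82 f\right) + f\right)} = \frac{96 + f}{f + \left(f^{2} + 83 f\right)} = \frac{96 + f}{f^{2} + 84 f}$)
$w{\left(117 \right)} + \frac{1917}{19077} = \frac{96 + 117}{117 \left(84 + 117\right)} + \frac{1917}{19077} = \frac{1}{117} \cdot \frac{1}{201} \cdot 213 + 1917 \cdot \frac{1}{19077} = \frac{1}{117} \cdot \frac{1}{201} \cdot 213 + \frac{639}{6359} = \frac{71}{7839} + \frac{639}{6359} = \frac{5460610}{49848201}$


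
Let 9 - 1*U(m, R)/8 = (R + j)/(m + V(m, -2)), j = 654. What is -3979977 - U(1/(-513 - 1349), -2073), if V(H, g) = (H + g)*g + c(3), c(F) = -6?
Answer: -4932195001/1241 ≈ -3.9744e+6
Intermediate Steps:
V(H, g) = -6 + g*(H + g) (V(H, g) = (H + g)*g - 6 = g*(H + g) - 6 = -6 + g*(H + g))
U(m, R) = 72 - 8*(654 + R)/(-2 - m) (U(m, R) = 72 - 8*(R + 654)/(m + (-6 + (-2)² + m*(-2))) = 72 - 8*(654 + R)/(m + (-6 + 4 - 2*m)) = 72 - 8*(654 + R)/(m + (-2 - 2*m)) = 72 - 8*(654 + R)/(-2 - m))
-3979977 - U(1/(-513 - 1349), -2073) = -3979977 - 8*(672 - 2073 + 9/(-513 - 1349))/(2 + 1/(-513 - 1349)) = -3979977 - 8*(672 - 2073 + 9/(-1862))/(2 + 1/(-1862)) = -3979977 - 8*(672 - 2073 + 9*(-1/1862))/(2 - 1/1862) = -3979977 - 8*(672 - 2073 - 9/1862)/3723/1862 = -3979977 - 8*1862*(-2608671)/(3723*1862) = -3979977 - 1*(-6956456/1241) = -3979977 + 6956456/1241 = -4932195001/1241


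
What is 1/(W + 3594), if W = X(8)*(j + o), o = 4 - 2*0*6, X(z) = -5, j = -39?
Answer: 1/3769 ≈ 0.00026532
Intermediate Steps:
o = 4 (o = 4 + 0*6 = 4 + 0 = 4)
W = 175 (W = -5*(-39 + 4) = -5*(-35) = 175)
1/(W + 3594) = 1/(175 + 3594) = 1/3769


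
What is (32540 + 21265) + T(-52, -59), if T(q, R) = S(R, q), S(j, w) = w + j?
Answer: 53694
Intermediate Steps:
S(j, w) = j + w
T(q, R) = R + q
(32540 + 21265) + T(-52, -59) = (32540 + 21265) + (-59 - 52) = 53805 - 111 = 53694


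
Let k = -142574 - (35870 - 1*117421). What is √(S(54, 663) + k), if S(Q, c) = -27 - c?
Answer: 3*I*√6857 ≈ 248.42*I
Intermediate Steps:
k = -61023 (k = -142574 - (35870 - 117421) = -142574 - 1*(-81551) = -142574 + 81551 = -61023)
√(S(54, 663) + k) = √((-27 - 1*663) - 61023) = √((-27 - 663) - 61023) = √(-690 - 61023) = √(-61713) = 3*I*√6857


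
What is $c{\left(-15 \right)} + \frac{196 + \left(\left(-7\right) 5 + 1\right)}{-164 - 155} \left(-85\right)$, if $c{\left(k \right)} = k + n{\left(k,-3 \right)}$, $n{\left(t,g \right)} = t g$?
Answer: $\frac{23340}{319} \approx 73.166$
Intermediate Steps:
$n{\left(t,g \right)} = g t$
$c{\left(k \right)} = - 2 k$ ($c{\left(k \right)} = k - 3 k = - 2 k$)
$c{\left(-15 \right)} + \frac{196 + \left(\left(-7\right) 5 + 1\right)}{-164 - 155} \left(-85\right) = \left(-2\right) \left(-15\right) + \frac{196 + \left(\left(-7\right) 5 + 1\right)}{-164 - 155} \left(-85\right) = 30 + \frac{196 + \left(-35 + 1\right)}{-319} \left(-85\right) = 30 + \left(196 - 34\right) \left(- \frac{1}{319}\right) \left(-85\right) = 30 + 162 \left(- \frac{1}{319}\right) \left(-85\right) = 30 - - \frac{13770}{319} = 30 + \frac{13770}{319} = \frac{23340}{319}$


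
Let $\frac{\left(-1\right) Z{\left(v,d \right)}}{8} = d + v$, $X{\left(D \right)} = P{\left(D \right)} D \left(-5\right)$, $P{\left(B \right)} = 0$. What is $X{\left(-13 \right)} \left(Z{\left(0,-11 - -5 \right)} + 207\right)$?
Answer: $0$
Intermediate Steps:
$X{\left(D \right)} = 0$ ($X{\left(D \right)} = 0 D \left(-5\right) = 0 \left(-5\right) = 0$)
$Z{\left(v,d \right)} = - 8 d - 8 v$ ($Z{\left(v,d \right)} = - 8 \left(d + v\right) = - 8 d - 8 v$)
$X{\left(-13 \right)} \left(Z{\left(0,-11 - -5 \right)} + 207\right) = 0 \left(\left(- 8 \left(-11 - -5\right) - 0\right) + 207\right) = 0 \left(\left(- 8 \left(-11 + 5\right) + 0\right) + 207\right) = 0 \left(\left(\left(-8\right) \left(-6\right) + 0\right) + 207\right) = 0 \left(\left(48 + 0\right) + 207\right) = 0 \left(48 + 207\right) = 0 \cdot 255 = 0$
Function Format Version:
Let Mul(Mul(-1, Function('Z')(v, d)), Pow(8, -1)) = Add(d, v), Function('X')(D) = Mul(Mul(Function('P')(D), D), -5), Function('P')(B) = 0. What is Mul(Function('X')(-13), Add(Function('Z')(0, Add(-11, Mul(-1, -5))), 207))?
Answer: 0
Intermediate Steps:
Function('X')(D) = 0 (Function('X')(D) = Mul(Mul(0, D), -5) = Mul(0, -5) = 0)
Function('Z')(v, d) = Add(Mul(-8, d), Mul(-8, v)) (Function('Z')(v, d) = Mul(-8, Add(d, v)) = Add(Mul(-8, d), Mul(-8, v)))
Mul(Function('X')(-13), Add(Function('Z')(0, Add(-11, Mul(-1, -5))), 207)) = Mul(0, Add(Add(Mul(-8, Add(-11, Mul(-1, -5))), Mul(-8, 0)), 207)) = Mul(0, Add(Add(Mul(-8, Add(-11, 5)), 0), 207)) = Mul(0, Add(Add(Mul(-8, -6), 0), 207)) = Mul(0, Add(Add(48, 0), 207)) = Mul(0, Add(48, 207)) = Mul(0, 255) = 0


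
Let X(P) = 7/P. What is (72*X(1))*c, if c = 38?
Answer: 19152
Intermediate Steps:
(72*X(1))*c = (72*(7/1))*38 = (72*(7*1))*38 = (72*7)*38 = 504*38 = 19152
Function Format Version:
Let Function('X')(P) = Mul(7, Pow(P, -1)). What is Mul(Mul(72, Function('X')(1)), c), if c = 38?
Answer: 19152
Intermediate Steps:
Mul(Mul(72, Function('X')(1)), c) = Mul(Mul(72, Mul(7, Pow(1, -1))), 38) = Mul(Mul(72, Mul(7, 1)), 38) = Mul(Mul(72, 7), 38) = Mul(504, 38) = 19152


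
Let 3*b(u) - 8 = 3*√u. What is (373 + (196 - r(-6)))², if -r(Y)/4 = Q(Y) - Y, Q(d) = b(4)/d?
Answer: 28185481/81 ≈ 3.4797e+5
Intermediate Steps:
b(u) = 8/3 + √u (b(u) = 8/3 + (3*√u)/3 = 8/3 + √u)
Q(d) = 14/(3*d) (Q(d) = (8/3 + √4)/d = (8/3 + 2)/d = 14/(3*d))
r(Y) = 4*Y - 56/(3*Y) (r(Y) = -4*(14/(3*Y) - Y) = -4*(-Y + 14/(3*Y)) = 4*Y - 56/(3*Y))
(373 + (196 - r(-6)))² = (373 + (196 - (4*(-6) - 56/3/(-6))))² = (373 + (196 - (-24 - 56/3*(-⅙))))² = (373 + (196 - (-24 + 28/9)))² = (373 + (196 - 1*(-188/9)))² = (373 + (196 + 188/9))² = (373 + 1952/9)² = (5309/9)² = 28185481/81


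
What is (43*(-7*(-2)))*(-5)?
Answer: -3010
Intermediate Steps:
(43*(-7*(-2)))*(-5) = (43*14)*(-5) = 602*(-5) = -3010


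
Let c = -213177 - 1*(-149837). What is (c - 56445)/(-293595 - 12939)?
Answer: 119785/306534 ≈ 0.39077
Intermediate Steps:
c = -63340 (c = -213177 + 149837 = -63340)
(c - 56445)/(-293595 - 12939) = (-63340 - 56445)/(-293595 - 12939) = -119785/(-306534) = -119785*(-1/306534) = 119785/306534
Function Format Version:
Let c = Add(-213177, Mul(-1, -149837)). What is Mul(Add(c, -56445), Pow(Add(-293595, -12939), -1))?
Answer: Rational(119785, 306534) ≈ 0.39077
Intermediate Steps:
c = -63340 (c = Add(-213177, 149837) = -63340)
Mul(Add(c, -56445), Pow(Add(-293595, -12939), -1)) = Mul(Add(-63340, -56445), Pow(Add(-293595, -12939), -1)) = Mul(-119785, Pow(-306534, -1)) = Mul(-119785, Rational(-1, 306534)) = Rational(119785, 306534)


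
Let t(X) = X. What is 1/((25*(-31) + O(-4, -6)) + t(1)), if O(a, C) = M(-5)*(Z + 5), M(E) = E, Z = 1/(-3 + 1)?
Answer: -2/1593 ≈ -0.0012555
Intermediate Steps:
Z = -1/2 (Z = 1/(-2) = -1/2 ≈ -0.50000)
O(a, C) = -45/2 (O(a, C) = -5*(-1/2 + 5) = -5*9/2 = -45/2)
1/((25*(-31) + O(-4, -6)) + t(1)) = 1/((25*(-31) - 45/2) + 1) = 1/((-775 - 45/2) + 1) = 1/(-1595/2 + 1) = 1/(-1593/2) = -2/1593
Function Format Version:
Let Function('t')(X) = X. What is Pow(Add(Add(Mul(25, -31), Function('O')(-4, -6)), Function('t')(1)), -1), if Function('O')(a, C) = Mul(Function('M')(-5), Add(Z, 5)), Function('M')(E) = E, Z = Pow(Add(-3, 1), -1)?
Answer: Rational(-2, 1593) ≈ -0.0012555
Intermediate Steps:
Z = Rational(-1, 2) (Z = Pow(-2, -1) = Rational(-1, 2) ≈ -0.50000)
Function('O')(a, C) = Rational(-45, 2) (Function('O')(a, C) = Mul(-5, Add(Rational(-1, 2), 5)) = Mul(-5, Rational(9, 2)) = Rational(-45, 2))
Pow(Add(Add(Mul(25, -31), Function('O')(-4, -6)), Function('t')(1)), -1) = Pow(Add(Add(Mul(25, -31), Rational(-45, 2)), 1), -1) = Pow(Add(Add(-775, Rational(-45, 2)), 1), -1) = Pow(Add(Rational(-1595, 2), 1), -1) = Pow(Rational(-1593, 2), -1) = Rational(-2, 1593)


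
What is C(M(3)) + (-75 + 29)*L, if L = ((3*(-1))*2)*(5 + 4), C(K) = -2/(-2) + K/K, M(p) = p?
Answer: 2486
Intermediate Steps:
C(K) = 2 (C(K) = -2*(-½) + 1 = 1 + 1 = 2)
L = -54 (L = -3*2*9 = -6*9 = -54)
C(M(3)) + (-75 + 29)*L = 2 + (-75 + 29)*(-54) = 2 - 46*(-54) = 2 + 2484 = 2486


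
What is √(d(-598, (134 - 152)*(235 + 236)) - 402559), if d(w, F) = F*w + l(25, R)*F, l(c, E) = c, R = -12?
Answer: √4455335 ≈ 2110.8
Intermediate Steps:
d(w, F) = 25*F + F*w (d(w, F) = F*w + 25*F = 25*F + F*w)
√(d(-598, (134 - 152)*(235 + 236)) - 402559) = √(((134 - 152)*(235 + 236))*(25 - 598) - 402559) = √(-18*471*(-573) - 402559) = √(-8478*(-573) - 402559) = √(4857894 - 402559) = √4455335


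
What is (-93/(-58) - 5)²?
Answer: 38809/3364 ≈ 11.537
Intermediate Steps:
(-93/(-58) - 5)² = (-93*(-1/58) - 5)² = (93/58 - 5)² = (-197/58)² = 38809/3364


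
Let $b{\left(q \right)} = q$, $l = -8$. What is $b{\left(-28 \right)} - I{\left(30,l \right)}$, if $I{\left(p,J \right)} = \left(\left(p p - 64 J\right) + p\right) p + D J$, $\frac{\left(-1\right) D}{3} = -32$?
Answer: $-42520$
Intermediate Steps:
$D = 96$ ($D = \left(-3\right) \left(-32\right) = 96$)
$I{\left(p,J \right)} = 96 J + p \left(p + p^{2} - 64 J\right)$ ($I{\left(p,J \right)} = \left(\left(p p - 64 J\right) + p\right) p + 96 J = \left(\left(p^{2} - 64 J\right) + p\right) p + 96 J = \left(p + p^{2} - 64 J\right) p + 96 J = p \left(p + p^{2} - 64 J\right) + 96 J = 96 J + p \left(p + p^{2} - 64 J\right)$)
$b{\left(-28 \right)} - I{\left(30,l \right)} = -28 - \left(30^{2} + 30^{3} + 96 \left(-8\right) - \left(-512\right) 30\right) = -28 - \left(900 + 27000 - 768 + 15360\right) = -28 - 42492 = -42520$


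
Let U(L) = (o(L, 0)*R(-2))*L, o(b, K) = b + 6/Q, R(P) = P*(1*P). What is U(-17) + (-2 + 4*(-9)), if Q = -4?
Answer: 1220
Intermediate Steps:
R(P) = P² (R(P) = P*P = P²)
o(b, K) = -3/2 + b (o(b, K) = b + 6/(-4) = b + 6*(-¼) = b - 3/2 = -3/2 + b)
U(L) = L*(-6 + 4*L) (U(L) = ((-3/2 + L)*(-2)²)*L = ((-3/2 + L)*4)*L = (-6 + 4*L)*L = L*(-6 + 4*L))
U(-17) + (-2 + 4*(-9)) = 2*(-17)*(-3 + 2*(-17)) + (-2 + 4*(-9)) = 2*(-17)*(-3 - 34) + (-2 - 36) = 2*(-17)*(-37) - 38 = 1258 - 38 = 1220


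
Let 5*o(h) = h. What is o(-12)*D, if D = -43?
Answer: 516/5 ≈ 103.20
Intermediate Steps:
o(h) = h/5
o(-12)*D = ((⅕)*(-12))*(-43) = -12/5*(-43) = 516/5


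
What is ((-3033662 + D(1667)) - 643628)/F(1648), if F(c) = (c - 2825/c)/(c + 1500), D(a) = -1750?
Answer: -19086506332160/2713079 ≈ -7.0350e+6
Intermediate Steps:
F(c) = (c - 2825/c)/(1500 + c)
((-3033662 + D(1667)) - 643628)/F(1648) = ((-3033662 - 1750) - 643628)/(((-2825 + 1648²)/(1648*(1500 + 1648)))) = (-3035412 - 643628)/(((1/1648)*(-2825 + 2715904)/3148)) = -3679040/((1/1648)*(1/3148)*2713079) = -3679040/2713079/5187904 = -3679040*5187904/2713079 = -19086506332160/2713079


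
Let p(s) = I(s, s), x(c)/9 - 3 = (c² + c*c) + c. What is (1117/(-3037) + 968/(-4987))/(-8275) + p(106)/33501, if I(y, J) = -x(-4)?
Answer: -2312115664032/279910167663815 ≈ -0.0082602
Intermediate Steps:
x(c) = 27 + 9*c + 18*c² (x(c) = 27 + 9*((c² + c*c) + c) = 27 + 9*((c² + c²) + c) = 27 + 9*(2*c² + c) = 27 + 9*(c + 2*c²) = 27 + (9*c + 18*c²) = 27 + 9*c + 18*c²)
I(y, J) = -279 (I(y, J) = -(27 + 9*(-4) + 18*(-4)²) = -(27 - 36 + 18*16) = -(27 - 36 + 288) = -1*279 = -279)
p(s) = -279
(1117/(-3037) + 968/(-4987))/(-8275) + p(106)/33501 = (1117/(-3037) + 968/(-4987))/(-8275) - 279/33501 = (1117*(-1/3037) + 968*(-1/4987))*(-1/8275) - 279*1/33501 = (-1117/3037 - 968/4987)*(-1/8275) - 93/11167 = -8510295/15145519*(-1/8275) - 93/11167 = 1702059/25065833945 - 93/11167 = -2312115664032/279910167663815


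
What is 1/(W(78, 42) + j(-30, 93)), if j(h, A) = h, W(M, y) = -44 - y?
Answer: -1/116 ≈ -0.0086207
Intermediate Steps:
1/(W(78, 42) + j(-30, 93)) = 1/((-44 - 1*42) - 30) = 1/((-44 - 42) - 30) = 1/(-86 - 30) = 1/(-116) = -1/116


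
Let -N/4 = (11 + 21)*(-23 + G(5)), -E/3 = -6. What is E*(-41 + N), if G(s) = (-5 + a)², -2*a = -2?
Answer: 15390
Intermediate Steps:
E = 18 (E = -3*(-6) = 18)
a = 1 (a = -½*(-2) = 1)
G(s) = 16 (G(s) = (-5 + 1)² = (-4)² = 16)
N = 896 (N = -4*(11 + 21)*(-23 + 16) = -128*(-7) = -4*(-224) = 896)
E*(-41 + N) = 18*(-41 + 896) = 18*855 = 15390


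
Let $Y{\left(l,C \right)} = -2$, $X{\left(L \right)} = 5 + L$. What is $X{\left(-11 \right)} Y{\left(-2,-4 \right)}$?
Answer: $12$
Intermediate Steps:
$X{\left(-11 \right)} Y{\left(-2,-4 \right)} = \left(5 - 11\right) \left(-2\right) = \left(-6\right) \left(-2\right) = 12$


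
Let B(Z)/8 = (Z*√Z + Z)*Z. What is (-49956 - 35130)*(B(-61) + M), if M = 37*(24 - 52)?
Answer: -2444690952 - 2532840048*I*√61 ≈ -2.4447e+9 - 1.9782e+10*I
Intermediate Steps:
M = -1036 (M = 37*(-28) = -1036)
B(Z) = 8*Z*(Z + Z^(3/2)) (B(Z) = 8*((Z*√Z + Z)*Z) = 8*((Z^(3/2) + Z)*Z) = 8*((Z + Z^(3/2))*Z) = 8*(Z*(Z + Z^(3/2))) = 8*Z*(Z + Z^(3/2)))
(-49956 - 35130)*(B(-61) + M) = (-49956 - 35130)*((8*(-61)² + 8*(-61)^(5/2)) - 1036) = -85086*((8*3721 + 8*(3721*I*√61)) - 1036) = -85086*((29768 + 29768*I*√61) - 1036) = -85086*(28732 + 29768*I*√61) = -2444690952 - 2532840048*I*√61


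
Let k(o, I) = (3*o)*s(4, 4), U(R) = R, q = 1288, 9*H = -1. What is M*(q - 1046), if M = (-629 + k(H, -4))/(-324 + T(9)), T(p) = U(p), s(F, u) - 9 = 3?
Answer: 51062/105 ≈ 486.30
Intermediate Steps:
H = -⅑ (H = (⅑)*(-1) = -⅑ ≈ -0.11111)
s(F, u) = 12 (s(F, u) = 9 + 3 = 12)
T(p) = p
k(o, I) = 36*o (k(o, I) = (3*o)*12 = 36*o)
M = 211/105 (M = (-629 + 36*(-⅑))/(-324 + 9) = (-629 - 4)/(-315) = -633*(-1/315) = 211/105 ≈ 2.0095)
M*(q - 1046) = 211*(1288 - 1046)/105 = (211/105)*242 = 51062/105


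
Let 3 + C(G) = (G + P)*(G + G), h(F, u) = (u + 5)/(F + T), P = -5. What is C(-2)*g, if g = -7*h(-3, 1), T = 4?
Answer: -1050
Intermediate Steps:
h(F, u) = (5 + u)/(4 + F) (h(F, u) = (u + 5)/(F + 4) = (5 + u)/(4 + F))
C(G) = -3 + 2*G*(-5 + G) (C(G) = -3 + (G - 5)*(G + G) = -3 + (-5 + G)*(2*G) = -3 + 2*G*(-5 + G))
g = -42 (g = -7*(5 + 1)/(4 - 3) = -7*6/1 = -7*6 = -42)
C(-2)*g = (-3 - 10*(-2) + 2*(-2)**2)*(-42) = (-3 + 20 + 2*4)*(-42) = (-3 + 20 + 8)*(-42) = 25*(-42) = -1050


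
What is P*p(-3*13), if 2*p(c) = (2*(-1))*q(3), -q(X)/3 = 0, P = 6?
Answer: 0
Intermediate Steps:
q(X) = 0 (q(X) = -3*0 = 0)
p(c) = 0 (p(c) = ((2*(-1))*0)/2 = (-2*0)/2 = (1/2)*0 = 0)
P*p(-3*13) = 6*0 = 0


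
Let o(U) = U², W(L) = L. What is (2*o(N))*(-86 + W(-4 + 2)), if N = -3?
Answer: -1584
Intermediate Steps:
(2*o(N))*(-86 + W(-4 + 2)) = (2*(-3)²)*(-86 + (-4 + 2)) = (2*9)*(-86 - 2) = 18*(-88) = -1584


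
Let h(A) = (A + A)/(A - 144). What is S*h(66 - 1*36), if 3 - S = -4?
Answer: -70/19 ≈ -3.6842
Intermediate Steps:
S = 7 (S = 3 - 1*(-4) = 3 + 4 = 7)
h(A) = 2*A/(-144 + A) (h(A) = (2*A)/(-144 + A) = 2*A/(-144 + A))
S*h(66 - 1*36) = 7*(2*(66 - 1*36)/(-144 + (66 - 1*36))) = 7*(2*(66 - 36)/(-144 + (66 - 36))) = 7*(2*30/(-144 + 30)) = 7*(2*30/(-114)) = 7*(2*30*(-1/114)) = 7*(-10/19) = -70/19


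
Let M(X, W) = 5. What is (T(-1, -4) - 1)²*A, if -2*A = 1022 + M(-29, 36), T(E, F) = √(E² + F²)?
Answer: -9243 + 1027*√17 ≈ -5008.6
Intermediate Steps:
A = -1027/2 (A = -(1022 + 5)/2 = -½*1027 = -1027/2 ≈ -513.50)
(T(-1, -4) - 1)²*A = (√((-1)² + (-4)²) - 1)²*(-1027/2) = (√(1 + 16) - 1)²*(-1027/2) = (√17 - 1)²*(-1027/2) = (-1 + √17)²*(-1027/2) = -1027*(-1 + √17)²/2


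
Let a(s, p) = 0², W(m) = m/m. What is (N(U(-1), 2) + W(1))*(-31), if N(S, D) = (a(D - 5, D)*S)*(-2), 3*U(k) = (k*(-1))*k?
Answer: -31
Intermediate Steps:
W(m) = 1
a(s, p) = 0
U(k) = -k²/3 (U(k) = ((k*(-1))*k)/3 = ((-k)*k)/3 = (-k²)/3 = -k²/3)
N(S, D) = 0 (N(S, D) = (0*S)*(-2) = 0*(-2) = 0)
(N(U(-1), 2) + W(1))*(-31) = (0 + 1)*(-31) = 1*(-31) = -31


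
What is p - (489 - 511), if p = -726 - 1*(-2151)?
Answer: 1447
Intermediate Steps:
p = 1425 (p = -726 + 2151 = 1425)
p - (489 - 511) = 1425 - (489 - 511) = 1425 - 1*(-22) = 1425 + 22 = 1447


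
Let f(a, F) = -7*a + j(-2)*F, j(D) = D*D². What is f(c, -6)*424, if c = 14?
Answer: -21200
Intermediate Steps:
j(D) = D³
f(a, F) = -8*F - 7*a (f(a, F) = -7*a + (-2)³*F = -7*a - 8*F = -8*F - 7*a)
f(c, -6)*424 = (-8*(-6) - 7*14)*424 = (48 - 98)*424 = -50*424 = -21200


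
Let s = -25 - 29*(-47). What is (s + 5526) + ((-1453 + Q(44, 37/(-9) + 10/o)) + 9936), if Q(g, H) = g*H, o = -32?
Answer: 545485/36 ≈ 15152.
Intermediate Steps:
Q(g, H) = H*g
s = 1338 (s = -25 + 1363 = 1338)
(s + 5526) + ((-1453 + Q(44, 37/(-9) + 10/o)) + 9936) = (1338 + 5526) + ((-1453 + (37/(-9) + 10/(-32))*44) + 9936) = 6864 + ((-1453 + (37*(-⅑) + 10*(-1/32))*44) + 9936) = 6864 + ((-1453 + (-37/9 - 5/16)*44) + 9936) = 6864 + ((-1453 - 637/144*44) + 9936) = 6864 + ((-1453 - 7007/36) + 9936) = 6864 + (-59315/36 + 9936) = 6864 + 298381/36 = 545485/36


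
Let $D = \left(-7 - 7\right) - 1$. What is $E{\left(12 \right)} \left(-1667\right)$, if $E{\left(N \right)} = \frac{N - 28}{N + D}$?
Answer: $- \frac{26672}{3} \approx -8890.7$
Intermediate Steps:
$D = -15$ ($D = -14 - 1 = -15$)
$E{\left(N \right)} = \frac{-28 + N}{-15 + N}$ ($E{\left(N \right)} = \frac{N - 28}{N - 15} = \frac{-28 + N}{-15 + N}$)
$E{\left(12 \right)} \left(-1667\right) = \frac{-28 + 12}{-15 + 12} \left(-1667\right) = \frac{1}{-3} \left(-16\right) \left(-1667\right) = \left(- \frac{1}{3}\right) \left(-16\right) \left(-1667\right) = \frac{16}{3} \left(-1667\right) = - \frac{26672}{3}$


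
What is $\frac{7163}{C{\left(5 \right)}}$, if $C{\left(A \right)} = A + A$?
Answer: $\frac{7163}{10} \approx 716.3$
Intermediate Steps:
$C{\left(A \right)} = 2 A$
$\frac{7163}{C{\left(5 \right)}} = \frac{7163}{2 \cdot 5} = \frac{7163}{10}$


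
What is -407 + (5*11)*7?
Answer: -22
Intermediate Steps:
-407 + (5*11)*7 = -407 + 55*7 = -407 + 385 = -22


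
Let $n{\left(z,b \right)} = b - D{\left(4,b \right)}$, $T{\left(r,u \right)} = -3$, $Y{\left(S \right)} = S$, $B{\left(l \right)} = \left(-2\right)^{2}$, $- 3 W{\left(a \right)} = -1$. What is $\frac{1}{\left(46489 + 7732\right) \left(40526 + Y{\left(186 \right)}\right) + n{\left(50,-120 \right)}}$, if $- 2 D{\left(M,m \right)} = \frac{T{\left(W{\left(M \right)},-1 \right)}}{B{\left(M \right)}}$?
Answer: $\frac{8}{17659561853} \approx 4.5301 \cdot 10^{-10}$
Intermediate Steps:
$W{\left(a \right)} = \frac{1}{3}$ ($W{\left(a \right)} = \left(- \frac{1}{3}\right) \left(-1\right) = \frac{1}{3}$)
$B{\left(l \right)} = 4$
$D{\left(M,m \right)} = \frac{3}{8}$ ($D{\left(M,m \right)} = - \frac{\left(-3\right) \frac{1}{4}}{2} = \left(- \frac{1}{2}\right) \left(- \frac{3}{4}\right) = \frac{3}{8}$)
$n{\left(z,b \right)} = - \frac{3}{8} + b$ ($n{\left(z,b \right)} = b - \frac{3}{8} = - \frac{3}{8} + b$)
$\frac{1}{\left(46489 + 7732\right) \left(40526 + Y{\left(186 \right)}\right) + n{\left(50,-120 \right)}} = \frac{1}{\left(46489 + 7732\right) \left(40526 + 186\right) - \frac{963}{8}} = \frac{1}{54221 \cdot 40712 - \frac{963}{8}} = \frac{1}{2207445352 - \frac{963}{8}} = \frac{1}{\frac{17659561853}{8}} = \frac{8}{17659561853}$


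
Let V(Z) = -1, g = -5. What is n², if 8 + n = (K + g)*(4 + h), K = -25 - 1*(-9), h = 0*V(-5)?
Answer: 8464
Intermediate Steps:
h = 0 (h = 0*(-1) = 0)
K = -16 (K = -25 + 9 = -16)
n = -92 (n = -8 + (-16 - 5)*(4 + 0) = -8 - 21*4 = -8 - 84 = -92)
n² = (-92)² = 8464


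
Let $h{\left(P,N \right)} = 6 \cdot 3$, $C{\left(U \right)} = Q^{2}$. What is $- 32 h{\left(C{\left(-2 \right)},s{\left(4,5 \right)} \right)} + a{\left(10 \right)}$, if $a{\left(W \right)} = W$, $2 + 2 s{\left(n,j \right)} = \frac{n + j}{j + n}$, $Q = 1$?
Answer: $-566$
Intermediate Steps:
$C{\left(U \right)} = 1$ ($C{\left(U \right)} = 1^{2} = 1$)
$s{\left(n,j \right)} = - \frac{1}{2}$ ($s{\left(n,j \right)} = -1 + \frac{\left(n + j\right) \frac{1}{j + n}}{2} = -1 + \frac{\left(j + n\right) \frac{1}{j + n}}{2} = -1 + \frac{1}{2} \cdot 1 = -1 + \frac{1}{2} = - \frac{1}{2}$)
$h{\left(P,N \right)} = 18$
$- 32 h{\left(C{\left(-2 \right)},s{\left(4,5 \right)} \right)} + a{\left(10 \right)} = \left(-32\right) 18 + 10 = -576 + 10 = -566$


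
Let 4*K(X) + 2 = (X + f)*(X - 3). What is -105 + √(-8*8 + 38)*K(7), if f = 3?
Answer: -105 + 19*I*√26/2 ≈ -105.0 + 48.441*I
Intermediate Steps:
K(X) = -½ + (-3 + X)*(3 + X)/4 (K(X) = -½ + ((X + 3)*(X - 3))/4 = -½ + ((3 + X)*(-3 + X))/4 = -½ + ((-3 + X)*(3 + X))/4 = -½ + (-3 + X)*(3 + X)/4)
-105 + √(-8*8 + 38)*K(7) = -105 + √(-8*8 + 38)*(-11/4 + (¼)*7²) = -105 + √(-64 + 38)*(-11/4 + (¼)*49) = -105 + √(-26)*(-11/4 + 49/4) = -105 + (I*√26)*(19/2) = -105 + 19*I*√26/2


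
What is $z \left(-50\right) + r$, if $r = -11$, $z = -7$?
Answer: $339$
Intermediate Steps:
$z \left(-50\right) + r = \left(-7\right) \left(-50\right) - 11 = 350 - 11 = 339$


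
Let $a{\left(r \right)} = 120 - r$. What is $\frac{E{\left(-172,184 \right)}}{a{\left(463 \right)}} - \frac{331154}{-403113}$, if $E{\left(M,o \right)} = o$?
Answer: $\frac{39413030}{138267759} \approx 0.28505$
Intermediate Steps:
$\frac{E{\left(-172,184 \right)}}{a{\left(463 \right)}} - \frac{331154}{-403113} = \frac{184}{120 - 463} - \frac{331154}{-403113} = \frac{184}{120 - 463} - - \frac{331154}{403113} = \frac{184}{-343} + \frac{331154}{403113} = 184 \left(- \frac{1}{343}\right) + \frac{331154}{403113} = - \frac{184}{343} + \frac{331154}{403113} = \frac{39413030}{138267759}$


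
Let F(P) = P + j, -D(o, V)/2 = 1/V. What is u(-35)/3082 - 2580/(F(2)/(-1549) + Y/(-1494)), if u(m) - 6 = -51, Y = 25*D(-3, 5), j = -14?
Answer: -9200774682585/51497138 ≈ -1.7867e+5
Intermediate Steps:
D(o, V) = -2/V
F(P) = -14 + P (F(P) = P - 14 = -14 + P)
Y = -10 (Y = 25*(-2/5) = 25*(-2*⅕) = 25*(-⅖) = -10)
u(m) = -45 (u(m) = 6 - 51 = -45)
u(-35)/3082 - 2580/(F(2)/(-1549) + Y/(-1494)) = -45/3082 - 2580/((-14 + 2)/(-1549) - 10/(-1494)) = -45*1/3082 - 2580/(-12*(-1/1549) - 10*(-1/1494)) = -45/3082 - 2580/(12/1549 + 5/747) = -45/3082 - 2580/16709/1157103 = -45/3082 - 2580*1157103/16709 = -45/3082 - 2985325740/16709 = -9200774682585/51497138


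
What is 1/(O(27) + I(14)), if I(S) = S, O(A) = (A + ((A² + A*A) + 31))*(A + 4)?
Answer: 1/47010 ≈ 2.1272e-5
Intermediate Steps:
O(A) = (4 + A)*(31 + A + 2*A²) (O(A) = (A + ((A² + A²) + 31))*(4 + A) = (A + (2*A² + 31))*(4 + A) = (A + (31 + 2*A²))*(4 + A) = (31 + A + 2*A²)*(4 + A) = (4 + A)*(31 + A + 2*A²))
1/(O(27) + I(14)) = 1/((124 + 2*27³ + 9*27² + 35*27) + 14) = 1/((124 + 2*19683 + 9*729 + 945) + 14) = 1/((124 + 39366 + 6561 + 945) + 14) = 1/(46996 + 14) = 1/47010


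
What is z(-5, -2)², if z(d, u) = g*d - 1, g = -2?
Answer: 81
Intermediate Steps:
z(d, u) = -1 - 2*d (z(d, u) = -2*d - 1 = -1 - 2*d)
z(-5, -2)² = (-1 - 2*(-5))² = (-1 + 10)² = 9² = 81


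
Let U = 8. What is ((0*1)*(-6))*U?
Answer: 0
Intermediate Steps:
((0*1)*(-6))*U = ((0*1)*(-6))*8 = (0*(-6))*8 = 0*8 = 0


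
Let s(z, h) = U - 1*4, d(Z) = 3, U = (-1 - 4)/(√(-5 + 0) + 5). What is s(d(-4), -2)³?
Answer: -11977/108 + 1259*I*√5/108 ≈ -110.9 + 26.067*I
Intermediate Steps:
U = -5/(5 + I*√5) (U = -5/(√(-5) + 5) = -5/(I*√5 + 5) = -5/(5 + I*√5) ≈ -0.83333 + 0.37268*I)
s(z, h) = -29/6 + I*√5/6 (s(z, h) = (-⅚ + I*√5/6) - 1*4 = (-⅚ + I*√5/6) - 4 = -29/6 + I*√5/6)
s(d(-4), -2)³ = (-29/6 + I*√5/6)³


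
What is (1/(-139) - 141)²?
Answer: 384160000/19321 ≈ 19883.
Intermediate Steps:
(1/(-139) - 141)² = (-1/139 - 141)² = (-19600/139)² = 384160000/19321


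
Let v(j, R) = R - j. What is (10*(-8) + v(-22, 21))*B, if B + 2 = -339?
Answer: 12617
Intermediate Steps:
B = -341 (B = -2 - 339 = -341)
(10*(-8) + v(-22, 21))*B = (10*(-8) + (21 - 1*(-22)))*(-341) = (-80 + (21 + 22))*(-341) = (-80 + 43)*(-341) = -37*(-341) = 12617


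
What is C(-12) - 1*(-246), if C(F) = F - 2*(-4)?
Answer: 242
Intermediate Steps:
C(F) = 8 + F (C(F) = F + 8 = 8 + F)
C(-12) - 1*(-246) = (8 - 12) - 1*(-246) = -4 + 246 = 242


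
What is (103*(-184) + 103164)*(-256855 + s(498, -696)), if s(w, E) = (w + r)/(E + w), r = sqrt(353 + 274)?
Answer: -713806007176/33 - 42106*sqrt(627)/99 ≈ -2.1630e+10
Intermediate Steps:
r = sqrt(627) ≈ 25.040
s(w, E) = (w + sqrt(627))/(E + w)
(103*(-184) + 103164)*(-256855 + s(498, -696)) = (103*(-184) + 103164)*(-256855 + (498 + sqrt(627))/(-696 + 498)) = (-18952 + 103164)*(-256855 + (498 + sqrt(627))/(-198)) = 84212*(-256855 - (498 + sqrt(627))/198) = 84212*(-256855 + (-83/33 - sqrt(627)/198)) = 84212*(-8476298/33 - sqrt(627)/198) = -713806007176/33 - 42106*sqrt(627)/99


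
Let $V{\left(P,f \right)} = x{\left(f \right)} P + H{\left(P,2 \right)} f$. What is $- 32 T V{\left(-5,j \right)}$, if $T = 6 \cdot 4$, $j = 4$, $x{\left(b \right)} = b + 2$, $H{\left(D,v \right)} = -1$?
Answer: $26112$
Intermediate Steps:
$x{\left(b \right)} = 2 + b$
$T = 24$
$V{\left(P,f \right)} = - f + P \left(2 + f\right)$ ($V{\left(P,f \right)} = \left(2 + f\right) P - f = P \left(2 + f\right) - f = - f + P \left(2 + f\right)$)
$- 32 T V{\left(-5,j \right)} = \left(-32\right) 24 \left(\left(-1\right) 4 - 5 \left(2 + 4\right)\right) = - 768 \left(-4 - 30\right) = \left(-768\right) \left(-34\right) = 26112$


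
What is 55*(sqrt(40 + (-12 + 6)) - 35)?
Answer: -1925 + 55*sqrt(34) ≈ -1604.3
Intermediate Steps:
55*(sqrt(40 + (-12 + 6)) - 35) = 55*(sqrt(40 - 6) - 35) = 55*(sqrt(34) - 35) = 55*(-35 + sqrt(34)) = -1925 + 55*sqrt(34)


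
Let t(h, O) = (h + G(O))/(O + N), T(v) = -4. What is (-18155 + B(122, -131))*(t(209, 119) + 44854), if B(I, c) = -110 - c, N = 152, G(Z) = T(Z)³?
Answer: -220429269586/271 ≈ -8.1339e+8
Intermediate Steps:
G(Z) = -64 (G(Z) = (-4)³ = -64)
t(h, O) = (-64 + h)/(152 + O) (t(h, O) = (h - 64)/(O + 152) = (-64 + h)/(152 + O))
(-18155 + B(122, -131))*(t(209, 119) + 44854) = (-18155 + (-110 - 1*(-131)))*((-64 + 209)/(152 + 119) + 44854) = (-18155 + (-110 + 131))*(145/271 + 44854) = (-18155 + 21)*((1/271)*145 + 44854) = -18134*(145/271 + 44854) = -18134*12155579/271 = -220429269586/271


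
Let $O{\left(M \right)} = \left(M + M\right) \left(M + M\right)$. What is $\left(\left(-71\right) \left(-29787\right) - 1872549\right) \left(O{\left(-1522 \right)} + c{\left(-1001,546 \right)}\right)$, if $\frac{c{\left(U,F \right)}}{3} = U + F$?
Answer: $2245064961288$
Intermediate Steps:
$c{\left(U,F \right)} = 3 F + 3 U$ ($c{\left(U,F \right)} = 3 \left(U + F\right) = 3 \left(F + U\right) = 3 F + 3 U$)
$O{\left(M \right)} = 4 M^{2}$ ($O{\left(M \right)} = 2 M 2 M = 4 M^{2}$)
$\left(\left(-71\right) \left(-29787\right) - 1872549\right) \left(O{\left(-1522 \right)} + c{\left(-1001,546 \right)}\right) = \left(\left(-71\right) \left(-29787\right) - 1872549\right) \left(4 \left(-1522\right)^{2} + \left(3 \cdot 546 + 3 \left(-1001\right)\right)\right) = \left(2114877 - 1872549\right) \left(4 \cdot 2316484 + \left(1638 - 3003\right)\right) = 242328 \left(9265936 - 1365\right) = 242328 \cdot 9264571 = 2245064961288$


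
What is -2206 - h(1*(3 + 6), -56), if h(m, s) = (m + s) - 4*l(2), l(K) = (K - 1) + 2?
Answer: -2147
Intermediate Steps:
l(K) = 1 + K (l(K) = (-1 + K) + 2 = 1 + K)
h(m, s) = -12 + m + s (h(m, s) = (m + s) - 4*(1 + 2) = (m + s) - 4*3 = (m + s) - 12 = -12 + m + s)
-2206 - h(1*(3 + 6), -56) = -2206 - (-12 + 1*(3 + 6) - 56) = -2206 - (-12 + 1*9 - 56) = -2206 - (-12 + 9 - 56) = -2206 - 1*(-59) = -2206 + 59 = -2147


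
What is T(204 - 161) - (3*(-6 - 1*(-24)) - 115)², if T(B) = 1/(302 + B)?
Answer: -1283744/345 ≈ -3721.0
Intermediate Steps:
T(204 - 161) - (3*(-6 - 1*(-24)) - 115)² = 1/(302 + (204 - 161)) - (3*(-6 - 1*(-24)) - 115)² = 1/(302 + 43) - (3*(-6 + 24) - 115)² = 1/345 - (3*18 - 115)² = 1/345 - (54 - 115)² = 1/345 - 1*(-61)² = 1/345 - 1*3721 = 1/345 - 3721 = -1283744/345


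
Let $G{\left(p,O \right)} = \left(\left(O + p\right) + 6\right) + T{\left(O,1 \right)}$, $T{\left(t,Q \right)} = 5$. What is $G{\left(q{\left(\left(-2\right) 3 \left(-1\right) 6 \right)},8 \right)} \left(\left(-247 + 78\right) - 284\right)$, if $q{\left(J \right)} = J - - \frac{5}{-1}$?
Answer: $-22650$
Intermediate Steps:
$q{\left(J \right)} = -5 + J$ ($q{\left(J \right)} = J - \left(-5\right) \left(-1\right) = J - 5 = -5 + J$)
$G{\left(p,O \right)} = 11 + O + p$ ($G{\left(p,O \right)} = \left(\left(O + p\right) + 6\right) + 5 = \left(6 + O + p\right) + 5 = 11 + O + p$)
$G{\left(q{\left(\left(-2\right) 3 \left(-1\right) 6 \right)},8 \right)} \left(\left(-247 + 78\right) - 284\right) = \left(11 + 8 - \left(5 - \left(-2\right) 3 \left(-1\right) 6\right)\right) \left(\left(-247 + 78\right) - 284\right) = \left(11 + 8 - \left(5 - \left(-6\right) \left(-1\right) 6\right)\right) \left(-169 - 284\right) = \left(11 + 8 + \left(-5 + 6 \cdot 6\right)\right) \left(-453\right) = \left(11 + 8 + \left(-5 + 36\right)\right) \left(-453\right) = \left(11 + 8 + 31\right) \left(-453\right) = 50 \left(-453\right) = -22650$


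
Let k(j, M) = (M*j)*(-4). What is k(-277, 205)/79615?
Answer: 45428/15923 ≈ 2.8530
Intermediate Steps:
k(j, M) = -4*M*j
k(-277, 205)/79615 = -4*205*(-277)/79615 = 227140*(1/79615) = 45428/15923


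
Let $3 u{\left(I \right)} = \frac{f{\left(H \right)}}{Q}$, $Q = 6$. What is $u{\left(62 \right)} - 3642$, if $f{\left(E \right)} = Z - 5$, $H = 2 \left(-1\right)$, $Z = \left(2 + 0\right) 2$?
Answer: $- \frac{65557}{18} \approx -3642.1$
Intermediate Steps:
$Z = 4$ ($Z = 2 \cdot 2 = 4$)
$H = -2$
$f{\left(E \right)} = -1$ ($f{\left(E \right)} = 4 - 5 = -1$)
$u{\left(I \right)} = - \frac{1}{18}$ ($u{\left(I \right)} = \frac{\left(-1\right) \frac{1}{6}}{3} = \frac{1}{3} \left(- \frac{1}{6}\right) = - \frac{1}{18}$)
$u{\left(62 \right)} - 3642 = - \frac{1}{18} - 3642 = - \frac{65557}{18}$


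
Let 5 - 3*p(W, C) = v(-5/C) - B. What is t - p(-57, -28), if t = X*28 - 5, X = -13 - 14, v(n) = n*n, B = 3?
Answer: -1796119/2352 ≈ -763.66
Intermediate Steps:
v(n) = n**2
X = -27
p(W, C) = 8/3 - 25/(3*C**2) (p(W, C) = 5/3 - ((-5/C)**2 - 1*3)/3 = 5/3 - (25/C**2 - 3)/3 = 5/3 - (-3 + 25/C**2)/3 = 5/3 + (1 - 25/(3*C**2)) = 8/3 - 25/(3*C**2))
t = -761 (t = -27*28 - 5 = -756 - 5 = -761)
t - p(-57, -28) = -761 - (8/3 - 25/3/(-28)**2) = -761 - (8/3 - 25/3*1/784) = -761 - (8/3 - 25/2352) = -761 - 1*6247/2352 = -761 - 6247/2352 = -1796119/2352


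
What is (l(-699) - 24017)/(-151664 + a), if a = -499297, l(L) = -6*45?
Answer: 24287/650961 ≈ 0.037309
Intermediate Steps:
l(L) = -270
(l(-699) - 24017)/(-151664 + a) = (-270 - 24017)/(-151664 - 499297) = -24287/(-650961) = -24287*(-1/650961) = 24287/650961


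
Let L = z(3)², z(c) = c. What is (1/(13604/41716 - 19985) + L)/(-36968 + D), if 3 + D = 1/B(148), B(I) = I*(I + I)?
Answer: -20543444506744/84390656573183247 ≈ -0.00024343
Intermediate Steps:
B(I) = 2*I² (B(I) = I*(2*I) = 2*I²)
D = -131423/43808 (D = -3 + 1/(2*148²) = -3 + 1/(2*21904) = -3 + 1/43808 = -131423/43808 ≈ -3.0000)
L = 9 (L = 3² = 9)
(1/(13604/41716 - 19985) + L)/(-36968 + D) = (1/(13604/41716 - 19985) + 9)/(-36968 - 131423/43808) = (1/(13604*(1/41716) - 19985) + 9)/(-1619625567/43808) = (1/(3401/10429 - 19985) + 9)*(-43808/1619625567) = (1/(-208420164/10429) + 9)*(-43808/1619625567) = (-10429/208420164 + 9)*(-43808/1619625567) = (1875771047/208420164)*(-43808/1619625567) = -20543444506744/84390656573183247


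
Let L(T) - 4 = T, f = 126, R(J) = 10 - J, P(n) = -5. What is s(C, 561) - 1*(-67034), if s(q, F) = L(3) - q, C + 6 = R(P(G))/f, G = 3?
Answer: 2815969/42 ≈ 67047.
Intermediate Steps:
L(T) = 4 + T
C = -247/42 (C = -6 + (10 - 1*(-5))/126 = -6 + (10 + 5)*(1/126) = -6 + 15*(1/126) = -6 + 5/42 = -247/42 ≈ -5.8810)
s(q, F) = 7 - q (s(q, F) = (4 + 3) - q = 7 - q)
s(C, 561) - 1*(-67034) = (7 - 1*(-247/42)) - 1*(-67034) = (7 + 247/42) + 67034 = 541/42 + 67034 = 2815969/42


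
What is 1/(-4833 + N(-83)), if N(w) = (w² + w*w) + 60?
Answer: 1/9005 ≈ 0.00011105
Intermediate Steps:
N(w) = 60 + 2*w² (N(w) = (w² + w²) + 60 = 2*w² + 60 = 60 + 2*w²)
1/(-4833 + N(-83)) = 1/(-4833 + (60 + 2*(-83)²)) = 1/(-4833 + (60 + 2*6889)) = 1/(-4833 + (60 + 13778)) = 1/(-4833 + 13838) = 1/9005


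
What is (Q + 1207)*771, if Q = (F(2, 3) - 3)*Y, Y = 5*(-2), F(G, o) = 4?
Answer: 922887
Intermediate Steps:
Y = -10
Q = -10 (Q = (4 - 3)*(-10) = 1*(-10) = -10)
(Q + 1207)*771 = (-10 + 1207)*771 = 1197*771 = 922887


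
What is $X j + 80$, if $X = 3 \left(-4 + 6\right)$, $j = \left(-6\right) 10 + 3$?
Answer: $-262$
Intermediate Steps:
$j = -57$ ($j = -60 + 3 = -57$)
$X = 6$ ($X = 3 \cdot 2 = 6$)
$X j + 80 = 6 \left(-57\right) + 80 = -342 + 80 = -262$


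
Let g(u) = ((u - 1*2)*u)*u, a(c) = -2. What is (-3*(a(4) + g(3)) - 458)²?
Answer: 229441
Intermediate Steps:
g(u) = u²*(-2 + u) (g(u) = ((u - 2)*u)*u = ((-2 + u)*u)*u = (u*(-2 + u))*u = u²*(-2 + u))
(-3*(a(4) + g(3)) - 458)² = (-3*(-2 + 3²*(-2 + 3)) - 458)² = (-3*(-2 + 9*1) - 458)² = (-3*(-2 + 9) - 458)² = (-3*7 - 458)² = (-21 - 458)² = (-479)² = 229441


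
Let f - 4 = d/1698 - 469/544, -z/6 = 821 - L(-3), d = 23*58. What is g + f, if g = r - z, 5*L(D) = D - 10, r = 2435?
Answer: 17043695303/2309280 ≈ 7380.5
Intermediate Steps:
d = 1334
L(D) = -2 + D/5 (L(D) = (D - 10)/5 = (-10 + D)/5 = -2 + D/5)
z = -24708/5 (z = -6*(821 - (-2 + (⅕)*(-3))) = -6*(821 - (-2 - ⅗)) = -6*(821 - 1*(-13/5)) = -6*(821 + 13/5) = -6*4118/5 = -24708/5 ≈ -4941.6)
g = 36883/5 (g = 2435 - 1*(-24708/5) = 2435 + 24708/5 = 36883/5 ≈ 7376.6)
f = 1812091/461856 (f = 4 + (1334/1698 - 469/544) = 4 + (1334*(1/1698) - 469*1/544) = 4 + (667/849 - 469/544) = 4 - 35333/461856 = 1812091/461856 ≈ 3.9235)
g + f = 36883/5 + 1812091/461856 = 17043695303/2309280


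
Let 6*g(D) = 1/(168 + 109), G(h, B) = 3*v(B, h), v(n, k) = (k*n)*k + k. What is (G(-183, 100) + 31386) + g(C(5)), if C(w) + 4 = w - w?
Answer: 16748866495/1662 ≈ 1.0078e+7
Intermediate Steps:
v(n, k) = k + n*k² (v(n, k) = n*k² + k = k + n*k²)
C(w) = -4 (C(w) = -4 + (w - w) = -4 + 0 = -4)
G(h, B) = 3*h*(1 + B*h) (G(h, B) = 3*(h*(1 + h*B)) = 3*(h*(1 + B*h)) = 3*h*(1 + B*h))
g(D) = 1/1662 (g(D) = 1/(6*(168 + 109)) = (⅙)/277 = (⅙)*(1/277) = 1/1662)
(G(-183, 100) + 31386) + g(C(5)) = (3*(-183)*(1 + 100*(-183)) + 31386) + 1/1662 = (3*(-183)*(1 - 18300) + 31386) + 1/1662 = (3*(-183)*(-18299) + 31386) + 1/1662 = (10046151 + 31386) + 1/1662 = 10077537 + 1/1662 = 16748866495/1662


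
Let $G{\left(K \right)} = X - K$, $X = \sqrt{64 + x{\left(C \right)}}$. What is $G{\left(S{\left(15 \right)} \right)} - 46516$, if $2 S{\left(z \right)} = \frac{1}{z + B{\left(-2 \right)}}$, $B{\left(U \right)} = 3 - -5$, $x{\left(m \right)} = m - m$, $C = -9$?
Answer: $- \frac{2139369}{46} \approx -46508.0$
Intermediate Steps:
$x{\left(m \right)} = 0$
$B{\left(U \right)} = 8$ ($B{\left(U \right)} = 3 + 5 = 8$)
$X = 8$ ($X = \sqrt{64 + 0} = \sqrt{64} = 8$)
$S{\left(z \right)} = \frac{1}{2 \left(8 + z\right)}$ ($S{\left(z \right)} = \frac{1}{2 \left(z + 8\right)} = \frac{1}{2 \left(8 + z\right)}$)
$G{\left(K \right)} = 8 - K$
$G{\left(S{\left(15 \right)} \right)} - 46516 = \left(8 - \frac{1}{2 \left(8 + 15\right)}\right) - 46516 = \left(8 - \frac{1}{2 \cdot 23}\right) - 46516 = \left(8 - \frac{1}{2} \cdot \frac{1}{23}\right) - 46516 = \left(8 - \frac{1}{46}\right) - 46516 = \frac{367}{46} - 46516 = - \frac{2139369}{46}$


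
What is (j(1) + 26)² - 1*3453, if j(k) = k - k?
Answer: -2777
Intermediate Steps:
j(k) = 0
(j(1) + 26)² - 1*3453 = (0 + 26)² - 1*3453 = 26² - 3453 = 676 - 3453 = -2777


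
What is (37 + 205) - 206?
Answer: 36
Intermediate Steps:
(37 + 205) - 206 = 242 - 206 = 36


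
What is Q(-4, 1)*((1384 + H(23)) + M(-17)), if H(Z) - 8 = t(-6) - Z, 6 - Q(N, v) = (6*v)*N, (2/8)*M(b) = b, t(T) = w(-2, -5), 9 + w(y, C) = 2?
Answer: 38820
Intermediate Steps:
w(y, C) = -7 (w(y, C) = -9 + 2 = -7)
t(T) = -7
M(b) = 4*b
Q(N, v) = 6 - 6*N*v (Q(N, v) = 6 - 6*v*N = 6 - 6*N*v)
H(Z) = 1 - Z (H(Z) = 8 + (-7 - Z) = 1 - Z)
Q(-4, 1)*((1384 + H(23)) + M(-17)) = (6 - 6*(-4)*1)*((1384 + (1 - 1*23)) + 4*(-17)) = (6 + 24)*((1384 + (1 - 23)) - 68) = 30*((1384 - 22) - 68) = 30*(1362 - 68) = 30*1294 = 38820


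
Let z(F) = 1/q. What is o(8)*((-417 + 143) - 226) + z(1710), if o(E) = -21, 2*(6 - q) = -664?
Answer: 3549001/338 ≈ 10500.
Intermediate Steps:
q = 338 (q = 6 - ½*(-664) = 6 + 332 = 338)
z(F) = 1/338
o(8)*((-417 + 143) - 226) + z(1710) = -21*((-417 + 143) - 226) + 1/338 = -21*(-274 - 226) + 1/338 = -21*(-500) + 1/338 = 10500 + 1/338 = 3549001/338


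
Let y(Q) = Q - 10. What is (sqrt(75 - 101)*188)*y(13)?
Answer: 564*I*sqrt(26) ≈ 2875.8*I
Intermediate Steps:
y(Q) = -10 + Q
(sqrt(75 - 101)*188)*y(13) = (sqrt(75 - 101)*188)*(-10 + 13) = (sqrt(-26)*188)*3 = ((I*sqrt(26))*188)*3 = (188*I*sqrt(26))*3 = 564*I*sqrt(26)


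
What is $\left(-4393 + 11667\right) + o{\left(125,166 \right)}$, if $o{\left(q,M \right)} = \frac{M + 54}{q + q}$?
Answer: $\frac{181872}{25} \approx 7274.9$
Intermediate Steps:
$o{\left(q,M \right)} = \frac{54 + M}{2 q}$
$\left(-4393 + 11667\right) + o{\left(125,166 \right)} = \left(-4393 + 11667\right) + \frac{54 + 166}{2 \cdot 125} = 7274 + \frac{1}{2} \cdot \frac{1}{125} \cdot 220 = 7274 + \frac{22}{25} = \frac{181872}{25}$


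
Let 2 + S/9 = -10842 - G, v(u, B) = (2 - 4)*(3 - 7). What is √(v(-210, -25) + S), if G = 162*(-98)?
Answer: 4*√2831 ≈ 212.83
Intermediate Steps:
v(u, B) = 8 (v(u, B) = -2*(-4) = 8)
G = -15876
S = 45288 (S = -18 + 9*(-10842 - 1*(-15876)) = -18 + 9*(-10842 + 15876) = -18 + 9*5034 = -18 + 45306 = 45288)
√(v(-210, -25) + S) = √(8 + 45288) = √45296 = 4*√2831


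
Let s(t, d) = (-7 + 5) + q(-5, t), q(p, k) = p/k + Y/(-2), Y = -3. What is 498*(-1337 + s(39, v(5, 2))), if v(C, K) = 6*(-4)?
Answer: -8659805/13 ≈ -6.6614e+5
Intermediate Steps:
v(C, K) = -24
q(p, k) = 3/2 + p/k (q(p, k) = p/k - 3/(-2) = p/k - 3*(-1/2) = p/k + 3/2 = 3/2 + p/k)
s(t, d) = -1/2 - 5/t (s(t, d) = (-7 + 5) + (3/2 - 5/t) = -2 + (3/2 - 5/t) = -1/2 - 5/t)
498*(-1337 + s(39, v(5, 2))) = 498*(-1337 + (1/2)*(-10 - 1*39)/39) = 498*(-1337 + (1/2)*(1/39)*(-10 - 39)) = 498*(-1337 + (1/2)*(1/39)*(-49)) = 498*(-1337 - 49/78) = 498*(-104335/78) = -8659805/13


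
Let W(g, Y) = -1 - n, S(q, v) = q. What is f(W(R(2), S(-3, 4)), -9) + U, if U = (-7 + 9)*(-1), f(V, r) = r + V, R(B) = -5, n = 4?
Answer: -16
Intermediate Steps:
W(g, Y) = -5 (W(g, Y) = -1 - 1*4 = -1 - 4 = -5)
f(V, r) = V + r
U = -2 (U = 2*(-1) = -2)
f(W(R(2), S(-3, 4)), -9) + U = (-5 - 9) - 2 = -14 - 2 = -16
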